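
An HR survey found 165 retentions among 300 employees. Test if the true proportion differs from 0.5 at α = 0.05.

p̂ = 0.55, p₀ = 0.5. z = (p̂ - p₀)/√(p₀(1-p₀)/n) = 1.732. Critical: ±1.96. Fail to reject H₀.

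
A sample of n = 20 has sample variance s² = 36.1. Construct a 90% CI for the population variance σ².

df = 19. χ²_{0.05} = 30.144, χ²_{0.95} = 10.117. CI for σ² = ((n-1)s²/χ²_{α/2}, (n-1)s²/χ²_{1-α/2}) = (19·36.1/30.144, 19·36.1/10.117) = (22.75, 67.8)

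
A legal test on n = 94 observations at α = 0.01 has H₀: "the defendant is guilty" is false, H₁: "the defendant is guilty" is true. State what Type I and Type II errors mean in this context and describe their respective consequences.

Type I (false positive): concluding that the defendant is guilty when it is not — convicting an innocent person. Type II (false negative): failing to conclude that the defendant is guilty when it is — acquitting a guilty person. Which is costlier depends on domain priorities and is a judgement call rather than a statistical fact.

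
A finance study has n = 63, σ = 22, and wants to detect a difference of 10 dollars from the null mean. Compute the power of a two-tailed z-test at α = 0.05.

SE = σ/√n = 22/√63 = 2.772. Non-centrality λ = d/SE = 10/2.772 = 3.608. Power ≈ Φ(λ - z_{α/2}) = Φ(3.608 - 1.96) = Φ(1.648) = 0.95.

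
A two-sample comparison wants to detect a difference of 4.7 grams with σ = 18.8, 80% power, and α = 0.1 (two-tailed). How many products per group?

n per group = 2(z_α/2 + z_β)²σ²/d² = 2×(1.645 + 0.84)²×18.8²/4.7² = 197.6 → n = 198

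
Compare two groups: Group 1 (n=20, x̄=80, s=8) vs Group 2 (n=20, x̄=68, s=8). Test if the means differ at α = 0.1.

Pooled sp = 8.0. t = 4.743, df = 38. Critical t = ±1.686. Reject H₀.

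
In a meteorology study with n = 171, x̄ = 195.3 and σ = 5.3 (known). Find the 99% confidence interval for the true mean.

CI = x̄ ± z*(σ/√n) = 195.3 ± 2.576(5.3/√171) = 195.3 ± 1.04 = (194.26, 196.34)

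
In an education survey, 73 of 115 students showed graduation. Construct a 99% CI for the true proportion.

p̂ = 0.635. CI = p̂ ± z*√(p̂(1-p̂)/n) = (0.519, 0.75)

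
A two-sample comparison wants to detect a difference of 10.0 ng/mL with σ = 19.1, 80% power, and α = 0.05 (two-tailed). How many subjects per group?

n per group = 2(z_α/2 + z_β)²σ²/d² = 2×(1.96 + 0.84)²×19.1²/10.0² = 57.2 → n = 58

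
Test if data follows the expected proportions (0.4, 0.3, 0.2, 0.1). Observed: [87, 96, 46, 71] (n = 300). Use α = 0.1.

Expected: [120.0, 90.0, 60.0, 30.0]. χ² = 68.775. df = 3, critical = 6.251. Reject H₀.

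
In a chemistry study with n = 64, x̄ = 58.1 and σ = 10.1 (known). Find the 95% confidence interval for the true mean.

CI = x̄ ± z*(σ/√n) = 58.1 ± 1.96(10.1/√64) = 58.1 ± 2.47 = (55.63, 60.57)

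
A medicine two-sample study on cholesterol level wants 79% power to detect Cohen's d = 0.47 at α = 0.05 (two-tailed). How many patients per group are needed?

z_{α/2} = 1.96, z_β = Φ⁻¹(0.79) = 0.806. For small effect (d = 0.47): n per group = 2(z_{α/2} + z_β)²/d² = 2(1.96 + 0.806)²/0.47² = 69.3 → 70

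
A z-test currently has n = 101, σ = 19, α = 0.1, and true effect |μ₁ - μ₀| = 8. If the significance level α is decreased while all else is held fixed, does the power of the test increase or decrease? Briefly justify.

Power decreases: a smaller α raises the critical value, so less of the H₁ sampling distribution falls in the rejection region.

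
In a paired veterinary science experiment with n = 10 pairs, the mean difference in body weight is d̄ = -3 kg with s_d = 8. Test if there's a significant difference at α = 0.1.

t = d̄/(s_d/√n) = -3/(8/√10) = -1.186. df = 9, critical t = ±1.833. Fail to reject H₀.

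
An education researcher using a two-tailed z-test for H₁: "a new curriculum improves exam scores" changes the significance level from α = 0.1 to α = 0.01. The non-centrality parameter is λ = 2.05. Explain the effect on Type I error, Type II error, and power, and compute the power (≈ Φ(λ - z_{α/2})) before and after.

Decreasing α from 0.1 to 0.01:
• Type I error rate decreases (α is the Type I rate by definition).
• Critical value moves from z_{α/2} = 1.645 to 2.576, so power = Φ(λ - z_{α/2}) goes from Φ(2.05 - 1.645) = 0.657 to Φ(2.05 - 2.576) = 0.299.
• Type II error rate β = 1 - power therefore increases (0.343 → 0.701).
Appropriate when false positives are costly — here, adopting a curriculum that gives no real benefit — disruption for nothing.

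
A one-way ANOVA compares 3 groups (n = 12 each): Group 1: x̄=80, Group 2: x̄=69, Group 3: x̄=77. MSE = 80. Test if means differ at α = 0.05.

Grand mean = 75.33. SS_between = 776.0, MS_between = 388.0. F = 4.85, F_crit ≈ 3.285. Reject H₀.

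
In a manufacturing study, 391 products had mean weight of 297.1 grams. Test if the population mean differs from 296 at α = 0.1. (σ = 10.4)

z = (x̄ - μ₀)/(σ/√n) = (297.1 - 296)/(10.4/√391) = 2.091. Critical value: ±1.645. Since |2.091| > 1.645, Reject H₀.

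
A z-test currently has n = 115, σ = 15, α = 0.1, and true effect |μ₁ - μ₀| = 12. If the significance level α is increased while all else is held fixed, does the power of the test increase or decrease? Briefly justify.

Power increases: a larger α lowers the critical value, so more of the H₁ sampling distribution falls in the rejection region.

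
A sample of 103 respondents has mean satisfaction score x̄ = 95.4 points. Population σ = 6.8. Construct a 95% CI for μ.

CI = x̄ ± z*(σ/√n) = 95.4 ± 1.96(6.8/√103) = 95.4 ± 1.31 = (94.09, 96.71)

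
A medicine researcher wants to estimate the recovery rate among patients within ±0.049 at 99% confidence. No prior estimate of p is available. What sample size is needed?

Conservative approach: use p = 0.5 (maximizes p(1-p) = 0.25). n = z²(0.25)/E² = 2.576²×0.25/0.049² = 690.9 → n = 691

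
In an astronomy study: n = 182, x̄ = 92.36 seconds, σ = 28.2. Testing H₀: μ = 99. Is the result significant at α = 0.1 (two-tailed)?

z = (92.36 - 99)/(28.2/√182) = -3.177. Since |z| > 1.645, significant at α = 0.1.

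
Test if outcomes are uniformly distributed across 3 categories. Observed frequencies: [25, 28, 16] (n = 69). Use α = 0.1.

Expected = 23 each. χ² = Σ(O-E)²/E = 3.391. df = 2, critical value = 4.605. Fail to reject H₀.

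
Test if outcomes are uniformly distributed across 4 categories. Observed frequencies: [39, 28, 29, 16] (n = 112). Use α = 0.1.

Expected = 28 each. χ² = Σ(O-E)²/E = 9.5. df = 3, critical value = 6.251. Reject H₀.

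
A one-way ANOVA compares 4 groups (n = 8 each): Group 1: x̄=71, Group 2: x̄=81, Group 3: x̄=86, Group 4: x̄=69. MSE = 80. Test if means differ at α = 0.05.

Grand mean = 76.75. SS_between = 1574.0, MS_between = 524.67. F = 6.558, F_crit ≈ 2.947. Reject H₀.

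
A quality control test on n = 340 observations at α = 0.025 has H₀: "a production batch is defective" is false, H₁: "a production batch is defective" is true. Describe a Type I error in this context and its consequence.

Type I error: rejecting H₀ when it is true — concluding that a production batch is defective when in fact it is not. Consequence: scrapping a good batch — wasted material and cost for no reason.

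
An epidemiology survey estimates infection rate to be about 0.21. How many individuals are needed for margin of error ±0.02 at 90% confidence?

n = z²p(1-p)/E² = 1.645²×0.21×0.79/0.02² = 1122.3 → n = 1123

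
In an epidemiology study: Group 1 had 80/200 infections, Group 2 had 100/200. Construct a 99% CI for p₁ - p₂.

p̂₁ = 0.4, p̂₂ = 0.5. Difference = -0.1. CI = (-0.228, 0.028)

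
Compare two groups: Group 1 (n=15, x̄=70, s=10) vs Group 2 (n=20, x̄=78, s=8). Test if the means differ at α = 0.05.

Pooled sp = 8.9. t = -2.631, df = 33. Critical t = ±2.035. Reject H₀.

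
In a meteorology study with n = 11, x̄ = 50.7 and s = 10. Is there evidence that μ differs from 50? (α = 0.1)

t = (x̄ - μ₀)/(s/√n) = (50.7 - 50)/(10/√11) = 0.232. df = 10, critical t = ±1.812. Fail to reject H₀.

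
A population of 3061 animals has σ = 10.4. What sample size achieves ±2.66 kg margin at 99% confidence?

Without FPC: n₀ = (2.576×10.4/2.66)² = 101.437. With FPC: n = n₀N/(n₀+N-1) = 98.2 → n = 99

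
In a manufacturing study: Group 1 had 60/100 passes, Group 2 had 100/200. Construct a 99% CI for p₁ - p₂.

p̂₁ = 0.6, p̂₂ = 0.5. Difference = 0.1. CI = (-0.056, 0.256)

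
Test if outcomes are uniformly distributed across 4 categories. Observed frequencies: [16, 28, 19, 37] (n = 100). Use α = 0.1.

Expected = 25 each. χ² = Σ(O-E)²/E = 10.8. df = 3, critical value = 6.251. Reject H₀.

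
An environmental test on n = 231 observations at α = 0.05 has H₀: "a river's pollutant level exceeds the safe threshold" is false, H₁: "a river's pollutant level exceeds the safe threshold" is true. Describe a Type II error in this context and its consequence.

Type II error: failing to reject H₀ when it is false — concluding that a river's pollutant level exceeds the safe threshold is not supported when in fact it is. Consequence: allowing unsafe pollution to continue.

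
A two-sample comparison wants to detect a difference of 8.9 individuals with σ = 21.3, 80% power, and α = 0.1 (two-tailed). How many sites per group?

n per group = 2(z_α/2 + z_β)²σ²/d² = 2×(1.645 + 0.84)²×21.3²/8.9² = 70.7 → n = 71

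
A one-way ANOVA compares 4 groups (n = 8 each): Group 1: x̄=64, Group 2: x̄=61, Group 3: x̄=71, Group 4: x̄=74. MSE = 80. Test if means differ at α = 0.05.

Grand mean = 67.5. SS_between = 872.0, MS_between = 290.67. F = 3.633, F_crit ≈ 2.947. Reject H₀.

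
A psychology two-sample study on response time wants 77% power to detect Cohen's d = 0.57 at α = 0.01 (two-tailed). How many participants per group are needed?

z_{α/2} = 2.576, z_β = Φ⁻¹(0.77) = 0.739. For medium effect (d = 0.57): n per group = 2(z_{α/2} + z_β)²/d² = 2(2.576 + 0.739)²/0.57² = 67.6 → 68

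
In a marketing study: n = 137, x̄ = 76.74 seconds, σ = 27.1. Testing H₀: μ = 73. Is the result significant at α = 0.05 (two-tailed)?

z = (76.74 - 73)/(27.1/√137) = 1.615. Since |z| ≤ 1.96, not significant at α = 0.05.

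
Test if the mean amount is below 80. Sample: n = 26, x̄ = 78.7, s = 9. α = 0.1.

t = (78.7 - 80)/(9/√26) = -0.737, df = 25. Critical t = -1.316. Fail to reject H₀.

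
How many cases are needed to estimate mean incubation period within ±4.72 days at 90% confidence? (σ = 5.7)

n = (z*σ/E)² = (1.645×5.7/4.72)² = 3.9 → n = 4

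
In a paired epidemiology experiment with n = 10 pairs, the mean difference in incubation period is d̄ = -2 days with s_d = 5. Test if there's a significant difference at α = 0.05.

t = d̄/(s_d/√n) = -2/(5/√10) = -1.265. df = 9, critical t = ±2.262. Fail to reject H₀.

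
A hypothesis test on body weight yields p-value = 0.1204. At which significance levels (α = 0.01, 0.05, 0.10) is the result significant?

p = 0.1204. Not significant at any of the given levels.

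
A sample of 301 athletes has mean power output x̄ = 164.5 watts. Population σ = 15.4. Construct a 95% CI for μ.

CI = x̄ ± z*(σ/√n) = 164.5 ± 1.96(15.4/√301) = 164.5 ± 1.74 = (162.76, 166.24)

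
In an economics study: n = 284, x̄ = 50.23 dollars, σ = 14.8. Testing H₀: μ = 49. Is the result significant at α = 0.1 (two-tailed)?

z = (50.23 - 49)/(14.8/√284) = 1.401. Since |z| ≤ 1.645, not significant at α = 0.1.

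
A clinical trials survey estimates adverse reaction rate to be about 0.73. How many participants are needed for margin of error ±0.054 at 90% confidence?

n = z²p(1-p)/E² = 1.645²×0.73×0.27/0.054² = 182.9 → n = 183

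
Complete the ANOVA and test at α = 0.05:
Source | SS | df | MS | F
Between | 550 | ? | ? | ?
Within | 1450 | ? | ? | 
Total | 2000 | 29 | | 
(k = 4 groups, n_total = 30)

df_between = 3, df_within = 26. MS_between = 183.33, MS_within = 55.77. F = 3.287, F_crit ≈ 2.975. Reject H₀.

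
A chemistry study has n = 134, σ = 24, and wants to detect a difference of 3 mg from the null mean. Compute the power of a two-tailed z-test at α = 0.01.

SE = σ/√n = 24/√134 = 2.073. Non-centrality λ = d/SE = 3/2.073 = 1.447. Power ≈ Φ(λ - z_{α/2}) = Φ(1.447 - 2.576) = Φ(-1.129) = 0.129.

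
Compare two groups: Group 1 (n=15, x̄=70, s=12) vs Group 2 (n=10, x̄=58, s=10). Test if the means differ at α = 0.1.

Pooled sp = 11.26. t = 2.611, df = 23. Critical t = ±1.714. Reject H₀.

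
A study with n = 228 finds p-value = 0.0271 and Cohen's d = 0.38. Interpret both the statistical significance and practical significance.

Statistically significant (p = 0.0271 < 0.05). Cohen's d = 0.38 indicates a small effect size. Both statistical and practical significance should be considered.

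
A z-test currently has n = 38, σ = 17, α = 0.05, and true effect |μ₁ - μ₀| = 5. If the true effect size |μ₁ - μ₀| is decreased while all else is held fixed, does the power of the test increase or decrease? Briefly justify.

Power decreases: a smaller true effect decreases the non-centrality λ = |μ₁ - μ₀|/(σ/√n).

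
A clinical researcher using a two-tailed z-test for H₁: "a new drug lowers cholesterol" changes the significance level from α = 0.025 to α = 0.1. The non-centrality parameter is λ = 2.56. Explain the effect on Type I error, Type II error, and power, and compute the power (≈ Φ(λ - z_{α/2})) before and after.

Increasing α from 0.025 to 0.1:
• Type I error rate increases (α is the Type I rate by definition).
• Critical value moves from z_{α/2} = 2.241 to 1.645, so power = Φ(λ - z_{α/2}) goes from Φ(2.56 - 2.241) = 0.625 to Φ(2.56 - 1.645) = 0.82.
• Type II error rate β = 1 - power therefore decreases (0.375 → 0.18).
Appropriate when false negatives are costly — here, shelving an effective drug — patients miss out on a treatment that would have helped.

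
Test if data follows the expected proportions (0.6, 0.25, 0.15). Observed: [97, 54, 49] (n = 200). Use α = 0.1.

Expected: [120.0, 50.0, 30.0]. χ² = 16.762. df = 2, critical = 4.605. Reject H₀.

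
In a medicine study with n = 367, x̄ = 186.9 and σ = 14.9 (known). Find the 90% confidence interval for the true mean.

CI = x̄ ± z*(σ/√n) = 186.9 ± 1.645(14.9/√367) = 186.9 ± 1.28 = (185.62, 188.18)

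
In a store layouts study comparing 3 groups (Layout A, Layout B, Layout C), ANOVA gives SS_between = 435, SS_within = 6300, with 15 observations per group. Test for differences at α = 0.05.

df_between = 2, df_within = 42. F = MS_between/MS_within = 217.5/150.0 = 1.45. F_crit ≈ 3.22. Fail to reject H₀.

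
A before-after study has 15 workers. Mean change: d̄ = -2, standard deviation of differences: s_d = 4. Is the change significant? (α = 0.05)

t = d̄/(s_d/√n) = -2/(4/√15) = -1.936. df = 14, critical t = ±2.145. Fail to reject H₀.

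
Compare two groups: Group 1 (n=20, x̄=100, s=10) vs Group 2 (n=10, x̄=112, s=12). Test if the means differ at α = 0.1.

Pooled sp = 10.68. t = -2.9, df = 28. Critical t = ±1.701. Reject H₀.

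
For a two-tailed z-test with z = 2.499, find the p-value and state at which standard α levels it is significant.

p = 2·P(Z > |2.499|) = 2·(1 - Φ(2.499)) ≈ 0.0125. Significant at α = 0.1; Significant at α = 0.05.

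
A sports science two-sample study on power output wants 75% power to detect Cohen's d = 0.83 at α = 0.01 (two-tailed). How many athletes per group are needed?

z_{α/2} = 2.576, z_β = Φ⁻¹(0.75) = 0.674. For large effect (d = 0.83): n per group = 2(z_{α/2} + z_β)²/d² = 2(2.576 + 0.674)²/0.83² = 30.7 → 31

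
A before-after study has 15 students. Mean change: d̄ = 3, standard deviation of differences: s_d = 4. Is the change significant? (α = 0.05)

t = d̄/(s_d/√n) = 3/(4/√15) = 2.905. df = 14, critical t = ±2.145. Reject H₀.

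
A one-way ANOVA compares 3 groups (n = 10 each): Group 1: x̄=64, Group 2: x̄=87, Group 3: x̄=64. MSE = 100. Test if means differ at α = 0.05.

Grand mean = 71.67. SS_between = 3526.67, MS_between = 1763.33. F = 17.633, F_crit ≈ 3.354. Reject H₀.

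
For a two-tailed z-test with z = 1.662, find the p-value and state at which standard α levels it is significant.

p = 2·P(Z > |1.662|) = 2·(1 - Φ(1.662)) ≈ 0.0965. Significant at α = 0.1.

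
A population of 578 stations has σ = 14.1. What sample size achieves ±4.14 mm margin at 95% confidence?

Without FPC: n₀ = (1.96×14.1/4.14)² = 44.56. With FPC: n = n₀N/(n₀+N-1) = 41.4 → n = 42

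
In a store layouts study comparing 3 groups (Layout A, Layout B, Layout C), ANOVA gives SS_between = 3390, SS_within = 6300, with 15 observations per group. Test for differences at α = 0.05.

df_between = 2, df_within = 42. F = MS_between/MS_within = 1695.0/150.0 = 11.3. F_crit ≈ 3.22. Reject H₀. At least one mean differs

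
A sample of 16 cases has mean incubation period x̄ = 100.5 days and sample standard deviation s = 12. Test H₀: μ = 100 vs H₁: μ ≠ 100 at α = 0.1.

t = (x̄ - μ₀)/(s/√n) = (100.5 - 100)/(12/√16) = 0.167. df = 15, critical t = ±1.753. Fail to reject H₀.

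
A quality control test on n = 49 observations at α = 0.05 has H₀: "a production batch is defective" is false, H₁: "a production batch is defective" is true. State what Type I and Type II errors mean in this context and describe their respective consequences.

Type I (false positive): concluding that a production batch is defective when it is not — scrapping a good batch — wasted material and cost for no reason. Type II (false negative): failing to conclude that a production batch is defective when it is — shipping a defective batch — faulty products reach customers. Which is costlier depends on domain priorities and is a judgement call rather than a statistical fact.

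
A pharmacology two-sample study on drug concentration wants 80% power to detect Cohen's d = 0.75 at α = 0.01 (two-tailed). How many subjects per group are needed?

z_{α/2} = 2.576, z_β = Φ⁻¹(0.8) = 0.842. For medium effect (d = 0.75): n per group = 2(z_{α/2} + z_β)²/d² = 2(2.576 + 0.842)²/0.75² = 41.5 → 42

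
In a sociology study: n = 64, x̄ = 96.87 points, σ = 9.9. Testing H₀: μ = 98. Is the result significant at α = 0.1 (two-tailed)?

z = (96.87 - 98)/(9.9/√64) = -0.913. Since |z| ≤ 1.645, not significant at α = 0.1.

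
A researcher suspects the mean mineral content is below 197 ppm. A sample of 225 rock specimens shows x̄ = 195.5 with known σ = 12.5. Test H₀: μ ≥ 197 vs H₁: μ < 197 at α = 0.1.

z = -1.8. Critical value: -1.28. Reject H₀.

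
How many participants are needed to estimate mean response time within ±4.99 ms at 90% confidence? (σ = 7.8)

n = (z*σ/E)² = (1.645×7.8/4.99)² = 6.6 → n = 7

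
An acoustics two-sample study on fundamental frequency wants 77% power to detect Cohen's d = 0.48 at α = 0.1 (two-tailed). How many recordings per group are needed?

z_{α/2} = 1.645, z_β = Φ⁻¹(0.77) = 0.739. For small effect (d = 0.48): n per group = 2(z_{α/2} + z_β)²/d² = 2(1.645 + 0.739)²/0.48² = 49.3 → 50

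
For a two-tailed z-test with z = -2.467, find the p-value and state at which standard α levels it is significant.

p = 2·P(Z > |-2.467|) = 2·(1 - Φ(2.467)) ≈ 0.0136. Significant at α = 0.1; Significant at α = 0.05.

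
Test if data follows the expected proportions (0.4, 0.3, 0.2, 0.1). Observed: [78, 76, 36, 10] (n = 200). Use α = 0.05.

Expected: [80.0, 60.0, 40.0, 20.0]. χ² = 9.717. df = 3, critical = 7.815. Reject H₀.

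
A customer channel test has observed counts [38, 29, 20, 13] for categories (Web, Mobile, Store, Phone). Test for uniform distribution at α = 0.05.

Expected = 25 each. χ² = Σ(O-E)²/E = 14.16. df = 3, critical value = 7.815. Reject H₀.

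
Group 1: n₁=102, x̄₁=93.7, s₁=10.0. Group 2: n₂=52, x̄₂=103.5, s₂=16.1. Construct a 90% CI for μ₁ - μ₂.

Difference = -9.8. SE = √(10.0²/102 + 16.1²/52) = 2.442. CI = (-13.82, -5.78)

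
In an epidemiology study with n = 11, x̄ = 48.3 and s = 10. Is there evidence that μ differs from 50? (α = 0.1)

t = (x̄ - μ₀)/(s/√n) = (48.3 - 50)/(10/√11) = -0.564. df = 10, critical t = ±1.812. Fail to reject H₀.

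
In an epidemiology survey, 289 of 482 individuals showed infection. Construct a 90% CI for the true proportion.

p̂ = 0.6. CI = p̂ ± z*√(p̂(1-p̂)/n) = (0.563, 0.636)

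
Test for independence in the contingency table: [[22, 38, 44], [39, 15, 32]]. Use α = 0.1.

χ² = 15.043. df = 2, critical = 4.605. Reject H₀. Variables are dependent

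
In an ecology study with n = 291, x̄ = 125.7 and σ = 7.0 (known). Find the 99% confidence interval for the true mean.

CI = x̄ ± z*(σ/√n) = 125.7 ± 2.576(7.0/√291) = 125.7 ± 1.06 = (124.64, 126.76)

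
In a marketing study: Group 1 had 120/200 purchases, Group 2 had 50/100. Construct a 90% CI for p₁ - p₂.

p̂₁ = 0.6, p̂₂ = 0.5. Difference = 0.1. CI = (-0.0, 0.2)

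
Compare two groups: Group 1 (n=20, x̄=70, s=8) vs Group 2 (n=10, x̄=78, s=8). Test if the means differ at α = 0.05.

Pooled sp = 8.0. t = -2.582, df = 28. Critical t = ±2.048. Reject H₀.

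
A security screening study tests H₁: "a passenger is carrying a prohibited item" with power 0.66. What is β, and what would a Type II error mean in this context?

β = 1 - power = 1 - 0.66 = 0.34. A Type II error is failing to reject H₀ when H₀ is false (false negative) — here, failing to conclude that a passenger is carrying a prohibited item when in fact it is true. Consequence: letting a prohibited item through — security breach.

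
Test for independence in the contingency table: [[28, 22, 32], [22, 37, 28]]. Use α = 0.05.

χ² = 4.656. df = 2, critical = 5.991. Fail to reject H₀. No evidence of dependence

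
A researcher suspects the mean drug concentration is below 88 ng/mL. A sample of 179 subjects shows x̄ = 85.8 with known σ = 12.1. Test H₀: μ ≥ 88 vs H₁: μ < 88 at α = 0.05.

z = -2.433. Critical value: -1.645. Reject H₀.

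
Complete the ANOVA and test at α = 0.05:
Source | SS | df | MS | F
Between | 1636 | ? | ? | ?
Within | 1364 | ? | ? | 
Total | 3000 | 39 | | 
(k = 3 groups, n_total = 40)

df_between = 2, df_within = 37. MS_between = 818.0, MS_within = 36.86. F = 22.189, F_crit ≈ 3.252. Reject H₀.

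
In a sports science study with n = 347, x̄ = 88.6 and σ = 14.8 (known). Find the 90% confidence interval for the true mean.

CI = x̄ ± z*(σ/√n) = 88.6 ± 1.645(14.8/√347) = 88.6 ± 1.31 = (87.29, 89.91)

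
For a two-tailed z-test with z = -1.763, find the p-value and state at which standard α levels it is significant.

p = 2·P(Z > |-1.763|) = 2·(1 - Φ(1.763)) ≈ 0.0779. Significant at α = 0.1.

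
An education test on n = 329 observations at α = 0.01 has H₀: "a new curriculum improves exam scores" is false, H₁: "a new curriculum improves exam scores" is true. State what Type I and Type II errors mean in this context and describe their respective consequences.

Type I (false positive): concluding that a new curriculum improves exam scores when it is not — adopting a curriculum that gives no real benefit — disruption for nothing. Type II (false negative): failing to conclude that a new curriculum improves exam scores when it is — keeping the old curriculum when the new one would have helped students. Which is costlier depends on domain priorities and is a judgement call rather than a statistical fact.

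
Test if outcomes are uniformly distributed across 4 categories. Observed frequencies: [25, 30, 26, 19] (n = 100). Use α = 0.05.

Expected = 25 each. χ² = Σ(O-E)²/E = 2.48. df = 3, critical value = 7.815. Fail to reject H₀.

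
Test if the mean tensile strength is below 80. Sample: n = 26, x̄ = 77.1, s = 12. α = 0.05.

t = (77.1 - 80)/(12/√26) = -1.232, df = 25. Critical t = -1.708. Fail to reject H₀.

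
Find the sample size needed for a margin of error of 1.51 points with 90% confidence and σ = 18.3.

n = (z*σ/E)² = (1.645×18.3/1.51)² = 397.4 → n = 398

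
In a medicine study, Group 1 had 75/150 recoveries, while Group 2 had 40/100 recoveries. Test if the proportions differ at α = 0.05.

p̂₁ = 0.5, p̂₂ = 0.4, pooled p̂ = 0.46. z = 1.554. Critical: ±1.96. Fail to reject H₀.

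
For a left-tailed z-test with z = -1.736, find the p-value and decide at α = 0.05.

p = P(Z < -1.736) = Φ(-1.736) ≈ 0.0413. Since p < 0.05, reject H₀ (significant) at α = 0.05.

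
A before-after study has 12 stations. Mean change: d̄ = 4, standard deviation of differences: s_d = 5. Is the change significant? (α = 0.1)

t = d̄/(s_d/√n) = 4/(5/√12) = 2.771. df = 11, critical t = ±1.796. Reject H₀.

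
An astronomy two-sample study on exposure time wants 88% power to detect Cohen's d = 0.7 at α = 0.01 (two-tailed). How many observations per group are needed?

z_{α/2} = 2.576, z_β = Φ⁻¹(0.88) = 1.175. For medium effect (d = 0.7): n per group = 2(z_{α/2} + z_β)²/d² = 2(2.576 + 1.175)²/0.7² = 57.4 → 58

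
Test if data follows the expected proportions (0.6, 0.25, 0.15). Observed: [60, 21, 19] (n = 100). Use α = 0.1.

Expected: [60.0, 25.0, 15.0]. χ² = 1.707. df = 2, critical = 4.605. Fail to reject H₀.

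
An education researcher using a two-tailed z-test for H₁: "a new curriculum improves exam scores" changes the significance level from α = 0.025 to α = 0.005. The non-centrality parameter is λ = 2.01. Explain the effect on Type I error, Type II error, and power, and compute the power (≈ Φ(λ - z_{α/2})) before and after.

Decreasing α from 0.025 to 0.005:
• Type I error rate decreases (α is the Type I rate by definition).
• Critical value moves from z_{α/2} = 2.241 to 2.807, so power = Φ(λ - z_{α/2}) goes from Φ(2.01 - 2.241) = 0.409 to Φ(2.01 - 2.807) = 0.213.
• Type II error rate β = 1 - power therefore increases (0.591 → 0.787).
Appropriate when false positives are costly — here, adopting a curriculum that gives no real benefit — disruption for nothing.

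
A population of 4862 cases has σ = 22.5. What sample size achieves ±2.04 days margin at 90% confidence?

Without FPC: n₀ = (1.645×22.5/2.04)² = 329.182. With FPC: n = n₀N/(n₀+N-1) = 308.4 → n = 309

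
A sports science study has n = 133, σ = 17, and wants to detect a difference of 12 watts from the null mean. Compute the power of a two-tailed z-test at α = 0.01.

SE = σ/√n = 17/√133 = 1.474. Non-centrality λ = d/SE = 12/1.474 = 8.141. Power ≈ Φ(λ - z_{α/2}) = Φ(8.141 - 2.576) = Φ(5.565) = 1.0.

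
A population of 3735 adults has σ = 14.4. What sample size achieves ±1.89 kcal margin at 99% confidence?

Without FPC: n₀ = (2.576×14.4/1.89)² = 385.206. With FPC: n = n₀N/(n₀+N-1) = 349.3 → n = 350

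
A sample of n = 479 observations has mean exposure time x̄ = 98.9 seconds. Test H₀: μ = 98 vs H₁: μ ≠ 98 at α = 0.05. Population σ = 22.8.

z = (x̄ - μ₀)/(σ/√n) = (98.9 - 98)/(22.8/√479) = 0.864. Critical value: ±1.96. Since |0.864| ≤ 1.96, Fail to reject H₀.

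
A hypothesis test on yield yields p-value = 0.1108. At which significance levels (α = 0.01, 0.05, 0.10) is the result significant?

p = 0.1108. Not significant at any of the given levels.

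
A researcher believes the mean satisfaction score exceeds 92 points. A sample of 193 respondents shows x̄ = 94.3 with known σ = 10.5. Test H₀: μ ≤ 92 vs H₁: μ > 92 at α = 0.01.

z = 3.043. Critical value: 2.33. Reject H₀.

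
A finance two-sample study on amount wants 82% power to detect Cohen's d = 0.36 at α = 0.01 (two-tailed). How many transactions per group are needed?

z_{α/2} = 2.576, z_β = Φ⁻¹(0.82) = 0.915. For small effect (d = 0.36): n per group = 2(z_{α/2} + z_β)²/d² = 2(2.576 + 0.915)²/0.36² = 188.1 → 189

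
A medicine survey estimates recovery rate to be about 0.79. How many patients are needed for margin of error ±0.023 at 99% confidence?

n = z²p(1-p)/E² = 2.576²×0.79×0.21/0.023² = 2081.05 → n = 2082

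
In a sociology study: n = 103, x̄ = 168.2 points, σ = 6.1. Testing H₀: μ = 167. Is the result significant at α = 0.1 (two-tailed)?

z = (168.2 - 167)/(6.1/√103) = 1.997. Since |z| > 1.645, significant at α = 0.1.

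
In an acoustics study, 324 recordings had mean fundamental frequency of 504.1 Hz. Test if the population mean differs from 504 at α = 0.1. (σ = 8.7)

z = (x̄ - μ₀)/(σ/√n) = (504.1 - 504)/(8.7/√324) = 0.207. Critical value: ±1.645. Since |0.207| ≤ 1.645, Fail to reject H₀.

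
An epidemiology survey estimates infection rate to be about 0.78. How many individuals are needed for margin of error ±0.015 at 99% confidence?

n = z²p(1-p)/E² = 2.576²×0.78×0.22/0.015² = 5060.9 → n = 5061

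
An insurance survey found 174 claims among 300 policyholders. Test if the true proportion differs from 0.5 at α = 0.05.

p̂ = 0.58, p₀ = 0.5. z = (p̂ - p₀)/√(p₀(1-p₀)/n) = 2.771. Critical: ±1.96. Reject H₀.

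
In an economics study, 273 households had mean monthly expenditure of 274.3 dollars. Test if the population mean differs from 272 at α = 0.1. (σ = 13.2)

z = (x̄ - μ₀)/(σ/√n) = (274.3 - 272)/(13.2/√273) = 2.879. Critical value: ±1.645. Since |2.879| > 1.645, Reject H₀.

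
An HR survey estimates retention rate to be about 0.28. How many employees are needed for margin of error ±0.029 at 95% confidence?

n = z²p(1-p)/E² = 1.96²×0.28×0.72/0.029² = 920.9 → n = 921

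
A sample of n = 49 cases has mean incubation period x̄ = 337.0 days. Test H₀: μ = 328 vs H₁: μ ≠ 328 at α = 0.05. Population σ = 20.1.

z = (x̄ - μ₀)/(σ/√n) = (337.0 - 328)/(20.1/√49) = 3.134. Critical value: ±1.96. Since |3.134| > 1.96, Reject H₀.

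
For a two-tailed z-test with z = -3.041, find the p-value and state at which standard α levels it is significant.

p = 2·P(Z > |-3.041|) = 2·(1 - Φ(3.041)) ≈ 0.0024. Significant at α = 0.1; Significant at α = 0.05; Significant at α = 0.01.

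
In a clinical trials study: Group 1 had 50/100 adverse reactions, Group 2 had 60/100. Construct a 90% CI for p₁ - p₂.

p̂₁ = 0.5, p̂₂ = 0.6. Difference = -0.1. CI = (-0.215, 0.015)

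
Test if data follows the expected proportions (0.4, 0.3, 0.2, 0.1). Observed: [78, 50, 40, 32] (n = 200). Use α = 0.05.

Expected: [80.0, 60.0, 40.0, 20.0]. χ² = 8.917. df = 3, critical = 7.815. Reject H₀.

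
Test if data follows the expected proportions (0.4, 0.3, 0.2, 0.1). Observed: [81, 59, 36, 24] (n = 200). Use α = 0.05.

Expected: [80.0, 60.0, 40.0, 20.0]. χ² = 1.229. df = 3, critical = 7.815. Fail to reject H₀.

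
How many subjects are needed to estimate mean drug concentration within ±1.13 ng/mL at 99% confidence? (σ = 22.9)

n = (z*σ/E)² = (2.576×22.9/1.13)² = 2725.2 → n = 2726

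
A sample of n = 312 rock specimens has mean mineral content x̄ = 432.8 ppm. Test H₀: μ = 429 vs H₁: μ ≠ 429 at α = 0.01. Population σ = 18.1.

z = (x̄ - μ₀)/(σ/√n) = (432.8 - 429)/(18.1/√312) = 3.708. Critical value: ±2.576. Since |3.708| > 2.576, Reject H₀.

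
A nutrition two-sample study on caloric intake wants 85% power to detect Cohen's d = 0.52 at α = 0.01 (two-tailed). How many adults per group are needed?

z_{α/2} = 2.576, z_β = Φ⁻¹(0.85) = 1.036. For medium effect (d = 0.52): n per group = 2(z_{α/2} + z_β)²/d² = 2(2.576 + 1.036)²/0.52² = 96.5 → 97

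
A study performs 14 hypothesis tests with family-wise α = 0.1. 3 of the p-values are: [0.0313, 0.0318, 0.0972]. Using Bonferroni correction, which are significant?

Bonferroni α = 0.1/14 = 0.00714. None of the given p-values are significant.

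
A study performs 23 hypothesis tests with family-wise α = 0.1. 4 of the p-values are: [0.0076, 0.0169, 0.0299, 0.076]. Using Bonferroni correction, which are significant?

Bonferroni α = 0.1/23 = 0.00435. None of the given p-values are significant.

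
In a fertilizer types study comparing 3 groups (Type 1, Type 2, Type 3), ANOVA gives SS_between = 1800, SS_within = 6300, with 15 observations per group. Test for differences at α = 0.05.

df_between = 2, df_within = 42. F = MS_between/MS_within = 900.0/150.0 = 6.0. F_crit ≈ 3.22. Reject H₀. At least one mean differs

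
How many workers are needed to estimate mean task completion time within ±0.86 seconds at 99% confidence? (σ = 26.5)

n = (z*σ/E)² = (2.576×26.5/0.86)² = 6300.7 → n = 6301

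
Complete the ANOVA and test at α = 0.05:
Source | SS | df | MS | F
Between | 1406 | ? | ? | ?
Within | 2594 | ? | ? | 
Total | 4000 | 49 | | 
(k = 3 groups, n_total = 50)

df_between = 2, df_within = 47. MS_between = 703.0, MS_within = 55.19. F = 12.737, F_crit ≈ 3.195. Reject H₀.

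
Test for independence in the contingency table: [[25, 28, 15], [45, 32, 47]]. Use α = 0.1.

χ² = 6.737. df = 2, critical = 4.605. Reject H₀. Variables are dependent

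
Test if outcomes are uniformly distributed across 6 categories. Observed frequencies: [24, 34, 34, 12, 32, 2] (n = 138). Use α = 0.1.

Expected = 23 each. χ² = Σ(O-E)²/E = 38.522. df = 5, critical value = 9.236. Reject H₀.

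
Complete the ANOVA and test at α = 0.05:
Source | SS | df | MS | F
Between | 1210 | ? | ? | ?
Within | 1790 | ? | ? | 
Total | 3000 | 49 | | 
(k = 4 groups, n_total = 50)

df_between = 3, df_within = 46. MS_between = 403.33, MS_within = 38.91. F = 10.365, F_crit ≈ 2.807. Reject H₀.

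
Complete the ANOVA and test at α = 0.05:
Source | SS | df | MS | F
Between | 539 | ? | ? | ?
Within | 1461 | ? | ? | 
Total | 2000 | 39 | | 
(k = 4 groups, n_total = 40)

df_between = 3, df_within = 36. MS_between = 179.67, MS_within = 40.58. F = 4.427, F_crit ≈ 2.866. Reject H₀.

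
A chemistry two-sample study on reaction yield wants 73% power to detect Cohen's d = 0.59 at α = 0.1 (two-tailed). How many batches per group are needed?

z_{α/2} = 1.645, z_β = Φ⁻¹(0.73) = 0.613. For medium effect (d = 0.59): n per group = 2(z_{α/2} + z_β)²/d² = 2(1.645 + 0.613)²/0.59² = 29.3 → 30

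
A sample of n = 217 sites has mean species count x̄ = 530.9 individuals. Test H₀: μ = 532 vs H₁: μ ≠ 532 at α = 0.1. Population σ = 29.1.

z = (x̄ - μ₀)/(σ/√n) = (530.9 - 532)/(29.1/√217) = -0.557. Critical value: ±1.645. Since |-0.557| ≤ 1.645, Fail to reject H₀.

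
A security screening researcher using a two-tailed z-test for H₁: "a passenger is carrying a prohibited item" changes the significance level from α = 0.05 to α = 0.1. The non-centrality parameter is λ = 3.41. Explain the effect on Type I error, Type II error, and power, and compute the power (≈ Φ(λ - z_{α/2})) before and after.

Increasing α from 0.05 to 0.1:
• Type I error rate increases (α is the Type I rate by definition).
• Critical value moves from z_{α/2} = 1.96 to 1.645, so power = Φ(λ - z_{α/2}) goes from Φ(3.41 - 1.96) = 0.926 to Φ(3.41 - 1.645) = 0.961.
• Type II error rate β = 1 - power therefore decreases (0.074 → 0.039).
Appropriate when false negatives are costly — here, letting a prohibited item through — security breach.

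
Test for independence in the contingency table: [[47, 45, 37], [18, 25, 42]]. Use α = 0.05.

χ² = 10.36. df = 2, critical = 5.991. Reject H₀. Variables are dependent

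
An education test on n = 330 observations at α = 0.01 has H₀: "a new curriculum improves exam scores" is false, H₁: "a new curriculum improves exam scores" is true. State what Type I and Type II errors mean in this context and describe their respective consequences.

Type I (false positive): concluding that a new curriculum improves exam scores when it is not — adopting a curriculum that gives no real benefit — disruption for nothing. Type II (false negative): failing to conclude that a new curriculum improves exam scores when it is — keeping the old curriculum when the new one would have helped students. Which is costlier depends on domain priorities and is a judgement call rather than a statistical fact.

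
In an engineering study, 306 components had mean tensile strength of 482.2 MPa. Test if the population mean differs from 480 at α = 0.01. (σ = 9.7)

z = (x̄ - μ₀)/(σ/√n) = (482.2 - 480)/(9.7/√306) = 3.967. Critical value: ±2.576. Since |3.967| > 2.576, Reject H₀.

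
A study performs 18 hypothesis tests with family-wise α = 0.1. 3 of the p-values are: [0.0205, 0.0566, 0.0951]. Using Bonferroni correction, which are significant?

Bonferroni α = 0.1/18 = 0.00556. None of the given p-values are significant.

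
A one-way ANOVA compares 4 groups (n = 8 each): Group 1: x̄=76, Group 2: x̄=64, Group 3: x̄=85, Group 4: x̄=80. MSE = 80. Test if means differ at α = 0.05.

Grand mean = 76.25. SS_between = 1926.0, MS_between = 642.0. F = 8.025, F_crit ≈ 2.947. Reject H₀.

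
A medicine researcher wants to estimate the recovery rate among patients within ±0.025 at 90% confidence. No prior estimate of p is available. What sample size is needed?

Conservative approach: use p = 0.5 (maximizes p(1-p) = 0.25). n = z²(0.25)/E² = 1.645²×0.25/0.025² = 1082.4 → n = 1083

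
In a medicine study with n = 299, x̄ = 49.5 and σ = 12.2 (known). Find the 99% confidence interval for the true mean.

CI = x̄ ± z*(σ/√n) = 49.5 ± 2.576(12.2/√299) = 49.5 ± 1.82 = (47.68, 51.32)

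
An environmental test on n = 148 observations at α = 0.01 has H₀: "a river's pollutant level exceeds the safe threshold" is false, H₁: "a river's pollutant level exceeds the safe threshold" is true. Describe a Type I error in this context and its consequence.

Type I error: rejecting H₀ when it is true — concluding that a river's pollutant level exceeds the safe threshold when in fact it is not. Consequence: shutting down a compliant factory unnecessarily.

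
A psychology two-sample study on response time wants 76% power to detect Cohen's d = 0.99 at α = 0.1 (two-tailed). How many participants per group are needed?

z_{α/2} = 1.645, z_β = Φ⁻¹(0.76) = 0.706. For large effect (d = 0.99): n per group = 2(z_{α/2} + z_β)²/d² = 2(1.645 + 0.706)²/0.99² = 11.3 → 12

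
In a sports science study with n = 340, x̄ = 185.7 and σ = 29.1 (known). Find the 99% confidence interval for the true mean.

CI = x̄ ± z*(σ/√n) = 185.7 ± 2.576(29.1/√340) = 185.7 ± 4.07 = (181.63, 189.77)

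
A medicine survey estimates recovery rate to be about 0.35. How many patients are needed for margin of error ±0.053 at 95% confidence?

n = z²p(1-p)/E² = 1.96²×0.35×0.65/0.053² = 311.1 → n = 312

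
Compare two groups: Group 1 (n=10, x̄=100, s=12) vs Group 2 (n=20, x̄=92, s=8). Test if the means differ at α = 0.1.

Pooled sp = 9.47. t = 2.181, df = 28. Critical t = ±1.701. Reject H₀.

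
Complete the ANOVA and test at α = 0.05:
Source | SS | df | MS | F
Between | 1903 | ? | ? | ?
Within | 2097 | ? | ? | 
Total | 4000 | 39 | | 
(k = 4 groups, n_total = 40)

df_between = 3, df_within = 36. MS_between = 634.33, MS_within = 58.25. F = 10.89, F_crit ≈ 2.866. Reject H₀.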